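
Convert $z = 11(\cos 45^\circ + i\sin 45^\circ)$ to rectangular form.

a = r cos θ = 11 * sqrt(2)/2 = 11*sqrt(2)/2
b = r sin θ = 11 * sqrt(2)/2 = 11*sqrt(2)/2
z = 11*sqrt(2)/2 + (11*sqrt(2)/2)i


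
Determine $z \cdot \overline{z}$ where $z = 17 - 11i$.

z * conjugate(z) = |z|^2 = a^2 + b^2
= 17^2 + (-11)^2 = 410


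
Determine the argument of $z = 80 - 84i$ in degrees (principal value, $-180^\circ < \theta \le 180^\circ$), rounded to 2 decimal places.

θ = arctan(b/a) = arctan(-84/80) (quadrant-adjusted) = -46.40°


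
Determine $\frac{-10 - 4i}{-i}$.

Multiply numerator and denominator by conjugate (i):
= (-10 - 4i)(i) / (0^2 + (-1)^2)
= (4 - 10i) / 1
= 4 - 10i


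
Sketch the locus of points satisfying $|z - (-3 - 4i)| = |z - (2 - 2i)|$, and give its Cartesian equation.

|z - z1| = |z - z2| means z is equidistant from z1 and z2,
i.e. the perpendicular bisector of the segment from (-3, -4) to (2, -2) (midpoint (-1/2, -3)).
With z = x + yi, square both sides:
(x - (-3))^2 + (y - (-4))^2 = (x - 2)^2 + (y - (-2))^2
The x^2 and y^2 terms cancel: 10x + 4y = 8 - 25 = -17
Simplify: 10x + 4y = -17
Locus: Perpendicular bisector of the segment from (-3, -4) to (2, -2): the line 10x + 4y = -17


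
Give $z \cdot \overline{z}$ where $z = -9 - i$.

z * conjugate(z) = |z|^2 = a^2 + b^2
= (-9)^2 + (-1)^2 = 82


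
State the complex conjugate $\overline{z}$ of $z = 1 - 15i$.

If z = a + bi, then conjugate(z) = a - bi
conjugate(1 - 15i) = 1 + 15i


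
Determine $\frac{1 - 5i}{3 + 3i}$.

Multiply numerator and denominator by conjugate (3 - 3i):
= (1 - 5i)(3 - 3i) / (3^2 + 3^2)
= (-12 - 18i) / 18
Divide through by 6: (-2 - 3i) / 3
= -2/3 - i


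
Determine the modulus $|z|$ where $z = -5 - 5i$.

|z| = sqrt(a^2 + b^2) = sqrt((-5)^2 + (-5)^2) = sqrt(50) = sqrt(50)


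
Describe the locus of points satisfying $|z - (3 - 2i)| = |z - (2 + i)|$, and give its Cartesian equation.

|z - z1| = |z - z2| means z is equidistant from z1 and z2,
i.e. the perpendicular bisector of the segment from (3, -2) to (2, 1) (midpoint (5/2, -1/2)).
With z = x + yi, square both sides:
(x - 3)^2 + (y - (-2))^2 = (x - 2)^2 + (y - 1)^2
The x^2 and y^2 terms cancel: -2x + 6y = 5 - 13 = -8
Simplify: x - 3y = 4
Locus: Perpendicular bisector of the segment from (3, -2) to (2, 1): the line x - 3y = 4


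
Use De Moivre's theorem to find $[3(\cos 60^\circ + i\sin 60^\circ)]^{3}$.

By De Moivre: z^n = r^n(cos(nθ) + i sin(nθ))
= 3^3(cos(3*60°) + i sin(3*60°))
= 27(cos 180° + i sin 180°)
= -27


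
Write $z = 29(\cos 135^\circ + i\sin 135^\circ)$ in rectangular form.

a = r cos θ = 29 * -sqrt(2)/2 = -29*sqrt(2)/2
b = r sin θ = 29 * sqrt(2)/2 = 29*sqrt(2)/2
z = -29*sqrt(2)/2 + (29*sqrt(2)/2)i


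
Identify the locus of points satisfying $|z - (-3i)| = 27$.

|z - z0| = r describes a circle centered at z0 with radius r
Here z0 = -3i and r = 27
Locus: Circle centered at (0, -3) with radius 27


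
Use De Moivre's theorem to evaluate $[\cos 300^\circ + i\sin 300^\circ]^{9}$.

By De Moivre: z^n = r^n(cos(nθ) + i sin(nθ))
= 1^9(cos(9*300°) + i sin(9*300°))
= 1(cos 180° + i sin 180°)
= -1


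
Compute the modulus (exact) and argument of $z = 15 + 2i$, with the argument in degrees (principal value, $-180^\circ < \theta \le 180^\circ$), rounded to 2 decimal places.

|z| = sqrt(15^2 + 2^2) = sqrt(229)
arg(z) = arctan(b/a) = arctan(2/15) (quadrant-adjusted) = 7.59°


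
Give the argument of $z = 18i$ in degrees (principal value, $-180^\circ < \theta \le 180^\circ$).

a = 0 and b > 0, so z lies on the positive imaginary axis: θ = 90°


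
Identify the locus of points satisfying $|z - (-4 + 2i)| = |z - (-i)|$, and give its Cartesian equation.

|z - z1| = |z - z2| means z is equidistant from z1 and z2,
i.e. the perpendicular bisector of the segment from (-4, 2) to (0, -1) (midpoint (-2, 1/2)).
With z = x + yi, square both sides:
(x - (-4))^2 + (y - 2)^2 = (x - 0)^2 + (y - (-1))^2
The x^2 and y^2 terms cancel: 8x + (-6)y = 1 - 20 = -19
Simplify: 8x - 6y = -19
Locus: Perpendicular bisector of the segment from (-4, 2) to (0, -1): the line 8x - 6y = -19


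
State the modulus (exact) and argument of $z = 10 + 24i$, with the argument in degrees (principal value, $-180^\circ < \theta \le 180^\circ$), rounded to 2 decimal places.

|z| = sqrt(10^2 + 24^2) = 26
arg(z) = arctan(b/a) = arctan(24/10) (quadrant-adjusted) = 67.38°


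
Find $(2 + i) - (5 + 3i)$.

(2 - 5) + (1 - 3)i = -3 - 2i


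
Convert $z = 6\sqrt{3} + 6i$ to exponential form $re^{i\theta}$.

r = |z| = sqrt((6*sqrt(3))^2 + (6)^2) = sqrt(108 + 36) = sqrt(144) = 12
θ = arctan(b/a) = arctan(6/10.3923) (quadrant-adjusted) = 30° = π/6
z = 12e^(i*π/6)


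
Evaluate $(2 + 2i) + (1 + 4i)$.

(2 + 1) + (2 + 4)i = 3 + 6i


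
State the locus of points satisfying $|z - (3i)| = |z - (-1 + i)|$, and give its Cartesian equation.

|z - z1| = |z - z2| means z is equidistant from z1 and z2,
i.e. the perpendicular bisector of the segment from (0, 3) to (-1, 1) (midpoint (-1/2, 2)).
With z = x + yi, square both sides:
(x - 0)^2 + (y - 3)^2 = (x - (-1))^2 + (y - 1)^2
The x^2 and y^2 terms cancel: -2x + (-4)y = 2 - 9 = -7
Simplify: 2x + 4y = 7
Locus: Perpendicular bisector of the segment from (0, 3) to (-1, 1): the line 2x + 4y = 7


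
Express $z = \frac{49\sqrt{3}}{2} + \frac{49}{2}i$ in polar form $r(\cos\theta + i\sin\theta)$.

r = |z| = sqrt(a^2 + b^2) = sqrt((49*sqrt(3)/2)^2 + (49/2)^2) = sqrt(7203/4 + 2401/4) = sqrt(2401) = 49
θ = arctan(b/a) = arctan(24.5/42.4352) (quadrant-adjusted) = 30°
z = 49(cos 30° + i sin 30°)


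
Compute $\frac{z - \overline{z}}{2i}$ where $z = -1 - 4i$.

z - conjugate(z) = 2bi
(z - conjugate(z))/(2i) = 2bi/(2i) = b = -4


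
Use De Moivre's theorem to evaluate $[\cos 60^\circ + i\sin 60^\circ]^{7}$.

By De Moivre: z^n = r^n(cos(nθ) + i sin(nθ))
= 1^7(cos(7*60°) + i sin(7*60°))
= 1(cos 60° + i sin 60°)
= 1/2 + (sqrt(3)/2)i


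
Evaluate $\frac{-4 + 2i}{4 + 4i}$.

Multiply numerator and denominator by conjugate (4 - 4i):
= (-4 + 2i)(4 - 4i) / (4^2 + 4^2)
= (-8 + 24i) / 32
Divide through by 8: (-1 + 3i) / 4
= -1/4 + (3/4)i


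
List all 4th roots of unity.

ω_k = e^(2πik/4) = cos(2πk/4) + i sin(2πk/4) for k = 0, 1, ..., 3
Roots: 1, i, -1, -i


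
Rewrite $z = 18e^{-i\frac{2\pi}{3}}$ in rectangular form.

a = r cos θ = 18 * -1/2 = -9
b = r sin θ = 18 * -sqrt(3)/2 = -9*sqrt(3)
z = -9 - 9*sqrt(3)i


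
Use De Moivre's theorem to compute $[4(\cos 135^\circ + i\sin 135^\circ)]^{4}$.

By De Moivre: z^n = r^n(cos(nθ) + i sin(nθ))
= 4^4(cos(4*135°) + i sin(4*135°))
= 256(cos 180° + i sin 180°)
= -256


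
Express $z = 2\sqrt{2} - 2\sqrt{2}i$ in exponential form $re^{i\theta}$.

r = |z| = sqrt((2*sqrt(2))^2 + (-2*sqrt(2))^2) = sqrt(8 + 8) = sqrt(16) = 4
θ = arctan(b/a) = arctan(-2.8284/2.8284) (quadrant-adjusted) = -45° = -π/4
z = 4e^(-i*π/4)


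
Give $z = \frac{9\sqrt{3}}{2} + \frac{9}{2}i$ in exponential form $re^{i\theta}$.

r = |z| = sqrt((9*sqrt(3)/2)^2 + (9/2)^2) = sqrt(243/4 + 81/4) = sqrt(81) = 9
θ = arctan(b/a) = arctan(4.5/7.7942) (quadrant-adjusted) = 30° = π/6
z = 9e^(i*π/6)


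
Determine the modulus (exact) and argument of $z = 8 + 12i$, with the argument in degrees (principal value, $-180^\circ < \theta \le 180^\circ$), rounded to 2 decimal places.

|z| = sqrt(8^2 + 12^2) = sqrt(208)
arg(z) = arctan(b/a) = arctan(12/8) (quadrant-adjusted) = 56.31°


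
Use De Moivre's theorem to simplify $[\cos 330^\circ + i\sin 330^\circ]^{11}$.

By De Moivre: z^n = r^n(cos(nθ) + i sin(nθ))
= 1^11(cos(11*330°) + i sin(11*330°))
= 1(cos 30° + i sin 30°)
= sqrt(3)/2 + (1/2)i


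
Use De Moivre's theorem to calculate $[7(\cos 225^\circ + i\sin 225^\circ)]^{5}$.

By De Moivre: z^n = r^n(cos(nθ) + i sin(nθ))
= 7^5(cos(5*225°) + i sin(5*225°))
= 16807(cos 45° + i sin 45°)
= 16807*sqrt(2)/2 + (16807*sqrt(2)/2)i


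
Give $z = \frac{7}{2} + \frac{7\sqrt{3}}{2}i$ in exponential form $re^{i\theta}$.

r = |z| = sqrt((7/2)^2 + (7*sqrt(3)/2)^2) = sqrt(49/4 + 147/4) = sqrt(49) = 7
θ = arctan(b/a) = arctan(6.0622/3.5) (quadrant-adjusted) = 60° = π/3
z = 7e^(i*π/3)


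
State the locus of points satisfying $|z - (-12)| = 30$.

|z - z0| = r describes a circle centered at z0 with radius r
Here z0 = -12 and r = 30
Locus: Circle centered at (-12, 0) with radius 30


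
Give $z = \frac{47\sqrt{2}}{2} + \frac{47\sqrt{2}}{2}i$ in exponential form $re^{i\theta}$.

r = |z| = sqrt((47*sqrt(2)/2)^2 + (47*sqrt(2)/2)^2) = sqrt(2209/2 + 2209/2) = sqrt(2209) = 47
θ = arctan(b/a) = arctan(33.234/33.234) (quadrant-adjusted) = 45° = π/4
z = 47e^(i*π/4)


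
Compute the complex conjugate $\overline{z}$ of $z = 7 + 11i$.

If z = a + bi, then conjugate(z) = a - bi
conjugate(7 + 11i) = 7 - 11i


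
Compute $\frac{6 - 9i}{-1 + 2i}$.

Multiply numerator and denominator by conjugate (-1 - 2i):
= (6 - 9i)(-1 - 2i) / ((-1)^2 + 2^2)
= (-24 - 3i) / 5
= -24/5 - (3/5)i


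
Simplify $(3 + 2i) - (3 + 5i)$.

(3 - 3) + (2 - 5)i = -3i


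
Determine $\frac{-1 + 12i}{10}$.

Divisor is real, so divide each part by 10:
= -1/10 + (6/5)i


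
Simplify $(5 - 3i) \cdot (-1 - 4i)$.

(a1*a2 - b1*b2) + (a1*b2 + b1*a2)i
= (-5 - 12) + (-20 + 3)i
= -17 - 17i


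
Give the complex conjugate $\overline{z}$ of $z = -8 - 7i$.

If z = a + bi, then conjugate(z) = a - bi
conjugate(-8 - 7i) = -8 + 7i


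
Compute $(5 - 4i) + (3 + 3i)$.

(5 + 3) + (-4 + 3)i = 8 - i


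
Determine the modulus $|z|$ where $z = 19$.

|z| = sqrt(a^2 + b^2) = sqrt(19^2 + 0^2) = sqrt(361) = 19


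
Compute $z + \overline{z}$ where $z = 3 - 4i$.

z + conjugate(z) = (a + bi) + (a - bi) = 2a
= 2 * 3 = 6


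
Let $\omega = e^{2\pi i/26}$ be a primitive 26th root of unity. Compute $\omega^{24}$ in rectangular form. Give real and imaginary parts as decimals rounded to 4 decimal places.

ω^24 = e^(2πi·24/26) = e^(i·24π/13)
= cos(24π/13) + i sin(24π/13)
= 0.8855 - 0.4647i


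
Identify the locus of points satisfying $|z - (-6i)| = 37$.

|z - z0| = r describes a circle centered at z0 with radius r
Here z0 = -6i and r = 37
Locus: Circle centered at (0, -6) with radius 37


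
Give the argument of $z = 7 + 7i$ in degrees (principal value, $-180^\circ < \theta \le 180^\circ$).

θ = arctan(b/a) = arctan(7/7) (quadrant-adjusted) = 45°


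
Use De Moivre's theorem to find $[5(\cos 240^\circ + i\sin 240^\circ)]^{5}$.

By De Moivre: z^n = r^n(cos(nθ) + i sin(nθ))
= 5^5(cos(5*240°) + i sin(5*240°))
= 3125(cos 120° + i sin 120°)
= -3125/2 + (3125*sqrt(3)/2)i


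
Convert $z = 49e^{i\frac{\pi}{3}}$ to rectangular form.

a = r cos θ = 49 * 1/2 = 49/2
b = r sin θ = 49 * sqrt(3)/2 = 49*sqrt(3)/2
z = 49/2 + (49*sqrt(3)/2)i


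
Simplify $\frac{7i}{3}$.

Divisor is real, so divide each part by 3:
= 0 + (7/3)i


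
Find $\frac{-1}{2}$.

Divisor is real, so divide each part by 2:
= -1/2


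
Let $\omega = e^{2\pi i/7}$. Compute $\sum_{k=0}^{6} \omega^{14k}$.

Since 7 divides 14, ω^14 = (ω^7)^2 = 1^2 = 1, so every term is 1.
Sum = 7 · 1 = 7


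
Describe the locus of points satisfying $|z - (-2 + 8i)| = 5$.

|z - z0| = r describes a circle centered at z0 with radius r
Here z0 = -2 + 8i and r = 5
Locus: Circle centered at (-2, 8) with radius 5


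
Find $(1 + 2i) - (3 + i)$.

(1 - 3) + (2 - 1)i = -2 + i


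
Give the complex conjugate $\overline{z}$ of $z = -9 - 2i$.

If z = a + bi, then conjugate(z) = a - bi
conjugate(-9 - 2i) = -9 + 2i


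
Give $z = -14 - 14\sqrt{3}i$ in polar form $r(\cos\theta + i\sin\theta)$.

r = |z| = sqrt(a^2 + b^2) = sqrt((-14)^2 + (-14*sqrt(3))^2) = sqrt(196 + 588) = sqrt(784) = 28
θ = arctan(b/a) = arctan(-24.2487/-14) (quadrant-adjusted) = 240°
z = 28(cos 240° + i sin 240°)


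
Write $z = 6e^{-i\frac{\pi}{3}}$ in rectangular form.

a = r cos θ = 6 * 1/2 = 3
b = r sin θ = 6 * -sqrt(3)/2 = -3*sqrt(3)
z = 3 - 3*sqrt(3)i


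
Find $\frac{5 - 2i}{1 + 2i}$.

Multiply numerator and denominator by conjugate (1 - 2i):
= (5 - 2i)(1 - 2i) / (1^2 + 2^2)
= (1 - 12i) / 5
= 1/5 - (12/5)i


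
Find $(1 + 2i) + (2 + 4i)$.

(1 + 2) + (2 + 4)i = 3 + 6i


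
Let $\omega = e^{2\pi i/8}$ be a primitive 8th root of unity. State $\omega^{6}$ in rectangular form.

ω^6 = e^(2πi·6/8) = e^(i·3π/2)
= cos(3π/2) + i sin(3π/2)
= -i


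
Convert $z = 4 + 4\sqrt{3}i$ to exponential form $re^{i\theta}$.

r = |z| = sqrt((4)^2 + (4*sqrt(3))^2) = sqrt(16 + 48) = sqrt(64) = 8
θ = arctan(b/a) = arctan(6.9282/4) (quadrant-adjusted) = 60° = π/3
z = 8e^(i*π/3)


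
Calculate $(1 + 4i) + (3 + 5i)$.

(1 + 3) + (4 + 5)i = 4 + 9i


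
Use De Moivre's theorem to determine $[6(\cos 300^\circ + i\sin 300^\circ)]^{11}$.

By De Moivre: z^n = r^n(cos(nθ) + i sin(nθ))
= 6^11(cos(11*300°) + i sin(11*300°))
= 362797056(cos 60° + i sin 60°)
= 181398528 + 181398528*sqrt(3)i


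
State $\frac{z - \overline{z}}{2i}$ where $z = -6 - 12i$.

z - conjugate(z) = 2bi
(z - conjugate(z))/(2i) = 2bi/(2i) = b = -12


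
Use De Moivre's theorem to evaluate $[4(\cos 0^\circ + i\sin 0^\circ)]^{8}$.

By De Moivre: z^n = r^n(cos(nθ) + i sin(nθ))
= 4^8(cos(8*0°) + i sin(8*0°))
= 65536(cos 0° + i sin 0°)
= 65536


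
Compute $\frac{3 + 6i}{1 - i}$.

Multiply numerator and denominator by conjugate (1 + i):
= (3 + 6i)(1 + i) / (1^2 + (-1)^2)
= (-3 + 9i) / 2
= -3/2 + (9/2)i


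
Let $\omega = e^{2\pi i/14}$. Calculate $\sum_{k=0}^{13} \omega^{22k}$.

Let ζ = ω^22 = e^(2πi·22/14). Since 14 ∤ 22, ζ ≠ 1.
Sum = Σ_{k=0}^{13} ζ^k = (ζ^14 - 1)/(ζ - 1) = (ω^{22·14} - 1)/(ζ - 1) = (1 - 1)/(ζ - 1) = 0


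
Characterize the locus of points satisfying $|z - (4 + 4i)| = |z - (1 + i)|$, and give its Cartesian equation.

|z - z1| = |z - z2| means z is equidistant from z1 and z2,
i.e. the perpendicular bisector of the segment from (4, 4) to (1, 1) (midpoint (5/2, 5/2)).
With z = x + yi, square both sides:
(x - 4)^2 + (y - 4)^2 = (x - 1)^2 + (y - 1)^2
The x^2 and y^2 terms cancel: -6x + (-6)y = 2 - 32 = -30
Simplify: x + y = 5
Locus: Perpendicular bisector of the segment from (4, 4) to (1, 1): the line x + y = 5


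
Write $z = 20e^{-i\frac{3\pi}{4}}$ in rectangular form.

a = r cos θ = 20 * -sqrt(2)/2 = -10*sqrt(2)
b = r sin θ = 20 * -sqrt(2)/2 = -10*sqrt(2)
z = -10*sqrt(2) - 10*sqrt(2)i


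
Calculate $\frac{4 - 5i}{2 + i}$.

Multiply numerator and denominator by conjugate (2 - i):
= (4 - 5i)(2 - i) / (2^2 + 1^2)
= (3 - 14i) / 5
= 3/5 - (14/5)i


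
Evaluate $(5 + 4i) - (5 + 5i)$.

(5 - 5) + (4 - 5)i = -i


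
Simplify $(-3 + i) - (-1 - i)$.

(-3 - (-1)) + (1 - (-1))i = -2 + 2i


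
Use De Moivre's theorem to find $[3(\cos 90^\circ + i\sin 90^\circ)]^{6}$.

By De Moivre: z^n = r^n(cos(nθ) + i sin(nθ))
= 3^6(cos(6*90°) + i sin(6*90°))
= 729(cos 180° + i sin 180°)
= -729


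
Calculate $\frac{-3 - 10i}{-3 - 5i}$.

Multiply numerator and denominator by conjugate (-3 + 5i):
= (-3 - 10i)(-3 + 5i) / ((-3)^2 + (-5)^2)
= (59 + 15i) / 34
= 59/34 + (15/34)i


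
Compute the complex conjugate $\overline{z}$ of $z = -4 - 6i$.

If z = a + bi, then conjugate(z) = a - bi
conjugate(-4 - 6i) = -4 + 6i


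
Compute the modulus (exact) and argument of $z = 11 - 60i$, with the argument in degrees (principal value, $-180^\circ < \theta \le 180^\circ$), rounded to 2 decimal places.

|z| = sqrt(11^2 + (-60)^2) = 61
arg(z) = arctan(b/a) = arctan(-60/11) (quadrant-adjusted) = -79.61°


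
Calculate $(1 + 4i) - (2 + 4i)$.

(1 - 2) + (4 - 4)i = -1


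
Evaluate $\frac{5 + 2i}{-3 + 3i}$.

Multiply numerator and denominator by conjugate (-3 - 3i):
= (5 + 2i)(-3 - 3i) / ((-3)^2 + 3^2)
= (-9 - 21i) / 18
Divide through by 3: (-3 - 7i) / 6
= -1/2 - (7/6)i


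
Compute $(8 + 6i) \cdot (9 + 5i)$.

(a1*a2 - b1*b2) + (a1*b2 + b1*a2)i
= (72 - 30) + (40 + 54)i
= 42 + 94i


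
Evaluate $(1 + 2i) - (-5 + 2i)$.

(1 - (-5)) + (2 - 2)i = 6


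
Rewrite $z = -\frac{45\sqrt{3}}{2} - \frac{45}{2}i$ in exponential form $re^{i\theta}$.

r = |z| = sqrt((-45*sqrt(3)/2)^2 + (-45/2)^2) = sqrt(6075/4 + 2025/4) = sqrt(2025) = 45
θ = arctan(b/a) = arctan(-22.5/-38.9711) (quadrant-adjusted) = 210° = 7π/6
z = 45e^(i*7π/6)


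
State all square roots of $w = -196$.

|w| = 196, arg(w) = 180°
Root modulus = 196^(1/2) = 14
Root arguments: θ_k = (180° + 360°k)/2 for k = 0, 1, ..., 1
Roots: 14i, -14i


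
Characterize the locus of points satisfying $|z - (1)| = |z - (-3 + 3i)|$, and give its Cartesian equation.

|z - z1| = |z - z2| means z is equidistant from z1 and z2,
i.e. the perpendicular bisector of the segment from (1, 0) to (-3, 3) (midpoint (-1, 3/2)).
With z = x + yi, square both sides:
(x - 1)^2 + (y - 0)^2 = (x - (-3))^2 + (y - 3)^2
The x^2 and y^2 terms cancel: -8x + 6y = 18 - 1 = 17
Simplify: 8x - 6y = -17
Locus: Perpendicular bisector of the segment from (1, 0) to (-3, 3): the line 8x - 6y = -17


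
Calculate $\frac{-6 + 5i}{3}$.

Divisor is real, so divide each part by 3:
= -2 + (5/3)i


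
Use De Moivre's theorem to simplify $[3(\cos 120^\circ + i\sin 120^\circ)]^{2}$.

By De Moivre: z^n = r^n(cos(nθ) + i sin(nθ))
= 3^2(cos(2*120°) + i sin(2*120°))
= 9(cos 240° + i sin 240°)
= -9/2 - (9*sqrt(3)/2)i


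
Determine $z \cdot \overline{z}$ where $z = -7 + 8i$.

z * conjugate(z) = |z|^2 = a^2 + b^2
= (-7)^2 + 8^2 = 113


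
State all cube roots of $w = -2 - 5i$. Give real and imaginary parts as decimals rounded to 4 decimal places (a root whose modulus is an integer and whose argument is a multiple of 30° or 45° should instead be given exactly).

|w| = sqrt(29) ≈ 5.385165, arg(w) ≈ 248.198591°
Root modulus = sqrt(29)^(1/3) ≈ 1.752803
Root arguments: θ_k = (arg(w) + 360°k)/3 for k = 0, 1, ..., 2
Compute each root as (root modulus)(cos θ_k + i sin θ_k) using full-precision intermediates, then round to 4 decimal places.
Roots: 0.2217 + 1.7387i, -1.6166 - 0.6773i, 1.3949 - 1.0614i


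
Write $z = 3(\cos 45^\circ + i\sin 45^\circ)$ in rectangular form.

a = r cos θ = 3 * sqrt(2)/2 = 3*sqrt(2)/2
b = r sin θ = 3 * sqrt(2)/2 = 3*sqrt(2)/2
z = 3*sqrt(2)/2 + (3*sqrt(2)/2)i


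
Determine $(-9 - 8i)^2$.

(a + bi)^2 = a^2 - b^2 + 2abi
= (-9)^2 - (-8)^2 + 2*(-9)*(-8)i
= 17 + 144i


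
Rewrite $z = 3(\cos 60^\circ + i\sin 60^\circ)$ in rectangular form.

a = r cos θ = 3 * 1/2 = 3/2
b = r sin θ = 3 * sqrt(3)/2 = 3*sqrt(3)/2
z = 3/2 + (3*sqrt(3)/2)i


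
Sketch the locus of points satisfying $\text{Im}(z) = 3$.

Im(z) = y where z = x + yi; the equation y = 3 is satisfied by all points with that y-coordinate
Locus: Horizontal line y = 3


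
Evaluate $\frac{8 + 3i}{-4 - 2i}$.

Multiply numerator and denominator by conjugate (-4 + 2i):
= (8 + 3i)(-4 + 2i) / ((-4)^2 + (-2)^2)
= (-38 + 4i) / 20
Divide through by 2: (-19 + 2i) / 10
= -19/10 + (1/5)i


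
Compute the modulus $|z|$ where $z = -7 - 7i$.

|z| = sqrt(a^2 + b^2) = sqrt((-7)^2 + (-7)^2) = sqrt(98) = sqrt(98)


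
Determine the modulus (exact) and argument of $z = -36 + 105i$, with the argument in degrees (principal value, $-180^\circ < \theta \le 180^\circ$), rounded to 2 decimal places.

|z| = sqrt((-36)^2 + 105^2) = 111
arg(z) = arctan(b/a) = arctan(105/-36) (quadrant-adjusted) = 108.92°


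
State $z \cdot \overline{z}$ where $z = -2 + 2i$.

z * conjugate(z) = |z|^2 = a^2 + b^2
= (-2)^2 + 2^2 = 8


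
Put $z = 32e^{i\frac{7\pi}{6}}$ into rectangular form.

a = r cos θ = 32 * -sqrt(3)/2 = -16*sqrt(3)
b = r sin θ = 32 * -1/2 = -16
z = -16*sqrt(3) - 16i


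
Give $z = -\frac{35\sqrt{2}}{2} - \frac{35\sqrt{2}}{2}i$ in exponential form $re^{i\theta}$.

r = |z| = sqrt((-35*sqrt(2)/2)^2 + (-35*sqrt(2)/2)^2) = sqrt(1225/2 + 1225/2) = sqrt(1225) = 35
θ = arctan(b/a) = arctan(-24.7487/-24.7487) (quadrant-adjusted) = -135° = -3π/4
z = 35e^(-i*3π/4)


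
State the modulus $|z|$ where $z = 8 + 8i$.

|z| = sqrt(a^2 + b^2) = sqrt(8^2 + 8^2) = sqrt(128) = sqrt(128)


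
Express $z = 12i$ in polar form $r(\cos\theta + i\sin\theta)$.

r = |z| = sqrt(a^2 + b^2) = sqrt((0)^2 + (12)^2) = sqrt(0 + 144) = sqrt(144) = 12
a = 0 and b > 0, so z lies on the positive imaginary axis: θ = 90°
z = 12(cos 90° + i sin 90°)


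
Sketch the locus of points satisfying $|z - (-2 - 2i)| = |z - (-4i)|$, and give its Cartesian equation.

|z - z1| = |z - z2| means z is equidistant from z1 and z2,
i.e. the perpendicular bisector of the segment from (-2, -2) to (0, -4) (midpoint (-1, -3)).
With z = x + yi, square both sides:
(x - (-2))^2 + (y - (-2))^2 = (x - 0)^2 + (y - (-4))^2
The x^2 and y^2 terms cancel: 4x + (-4)y = 16 - 8 = 8
Simplify: x - y = 2
Locus: Perpendicular bisector of the segment from (-2, -2) to (0, -4): the line x - y = 2


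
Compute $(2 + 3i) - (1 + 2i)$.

(2 - 1) + (3 - 2)i = 1 + i


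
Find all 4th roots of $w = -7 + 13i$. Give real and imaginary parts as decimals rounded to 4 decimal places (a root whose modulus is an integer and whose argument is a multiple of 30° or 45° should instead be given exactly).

|w| = sqrt(218) ≈ 14.764823, arg(w) ≈ 118.300756°
Root modulus = sqrt(218)^(1/4) ≈ 1.960230
Root arguments: θ_k = (arg(w) + 360°k)/4 for k = 0, 1, ..., 3
Compute each root as (root modulus)(cos θ_k + i sin θ_k) using full-precision intermediates, then round to 4 decimal places.
Roots: 1.7048 + 0.9675i, -0.9675 + 1.7048i, -1.7048 - 0.9675i, 0.9675 - 1.7048i


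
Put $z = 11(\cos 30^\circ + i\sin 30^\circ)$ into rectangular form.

a = r cos θ = 11 * sqrt(3)/2 = 11*sqrt(3)/2
b = r sin θ = 11 * 1/2 = 11/2
z = 11*sqrt(3)/2 + (11/2)i


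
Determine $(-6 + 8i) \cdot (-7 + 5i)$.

(a1*a2 - b1*b2) + (a1*b2 + b1*a2)i
= (42 - 40) + (-30 + (-56))i
= 2 - 86i


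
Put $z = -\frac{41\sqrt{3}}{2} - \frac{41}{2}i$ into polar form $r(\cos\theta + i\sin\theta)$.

r = |z| = sqrt(a^2 + b^2) = sqrt((-41*sqrt(3)/2)^2 + (-41/2)^2) = sqrt(5043/4 + 1681/4) = sqrt(1681) = 41
θ = arctan(b/a) = arctan(-20.5/-35.507) (quadrant-adjusted) = 210°
z = 41(cos 210° + i sin 210°)


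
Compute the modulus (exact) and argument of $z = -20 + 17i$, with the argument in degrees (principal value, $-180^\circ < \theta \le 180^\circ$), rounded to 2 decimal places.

|z| = sqrt((-20)^2 + 17^2) = sqrt(689)
arg(z) = arctan(b/a) = arctan(17/-20) (quadrant-adjusted) = 139.64°


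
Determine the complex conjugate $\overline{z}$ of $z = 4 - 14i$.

If z = a + bi, then conjugate(z) = a - bi
conjugate(4 - 14i) = 4 + 14i


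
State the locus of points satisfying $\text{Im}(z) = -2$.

Im(z) = y where z = x + yi; the equation y = -2 is satisfied by all points with that y-coordinate
Locus: Horizontal line y = -2


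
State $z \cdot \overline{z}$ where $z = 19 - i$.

z * conjugate(z) = |z|^2 = a^2 + b^2
= 19^2 + (-1)^2 = 362


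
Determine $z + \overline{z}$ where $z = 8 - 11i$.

z + conjugate(z) = (a + bi) + (a - bi) = 2a
= 2 * 8 = 16


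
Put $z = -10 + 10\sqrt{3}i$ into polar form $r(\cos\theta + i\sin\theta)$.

r = |z| = sqrt(a^2 + b^2) = sqrt((-10)^2 + (10*sqrt(3))^2) = sqrt(100 + 300) = sqrt(400) = 20
θ = arctan(b/a) = arctan(17.3205/-10) (quadrant-adjusted) = 120°
z = 20(cos 120° + i sin 120°)


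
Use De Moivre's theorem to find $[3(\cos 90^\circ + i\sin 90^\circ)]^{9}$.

By De Moivre: z^n = r^n(cos(nθ) + i sin(nθ))
= 3^9(cos(9*90°) + i sin(9*90°))
= 19683(cos 90° + i sin 90°)
= 19683i


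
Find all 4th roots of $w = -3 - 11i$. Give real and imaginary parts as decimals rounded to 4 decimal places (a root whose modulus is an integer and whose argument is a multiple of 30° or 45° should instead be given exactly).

|w| = sqrt(130) ≈ 11.401754, arg(w) ≈ 254.744881°
Root modulus = sqrt(130)^(1/4) ≈ 1.837566
Root arguments: θ_k = (arg(w) + 360°k)/4 for k = 0, 1, ..., 3
Compute each root as (root modulus)(cos θ_k + i sin θ_k) using full-precision intermediates, then round to 4 decimal places.
Roots: 0.8146 + 1.6472i, -1.6472 + 0.8146i, -0.8146 - 1.6472i, 1.6472 - 0.8146i


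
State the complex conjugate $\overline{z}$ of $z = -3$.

If z = a + bi, then conjugate(z) = a - bi
conjugate(-3) = -3


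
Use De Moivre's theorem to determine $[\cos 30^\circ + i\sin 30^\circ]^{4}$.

By De Moivre: z^n = r^n(cos(nθ) + i sin(nθ))
= 1^4(cos(4*30°) + i sin(4*30°))
= 1(cos 120° + i sin 120°)
= -1/2 + (sqrt(3)/2)i


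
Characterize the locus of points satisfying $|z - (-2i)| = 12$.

|z - z0| = r describes a circle centered at z0 with radius r
Here z0 = -2i and r = 12
Locus: Circle centered at (0, -2) with radius 12


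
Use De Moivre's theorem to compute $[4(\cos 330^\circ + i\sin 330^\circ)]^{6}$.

By De Moivre: z^n = r^n(cos(nθ) + i sin(nθ))
= 4^6(cos(6*330°) + i sin(6*330°))
= 4096(cos 180° + i sin 180°)
= -4096


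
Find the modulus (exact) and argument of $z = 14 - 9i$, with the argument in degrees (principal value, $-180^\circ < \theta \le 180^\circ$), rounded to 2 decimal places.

|z| = sqrt(14^2 + (-9)^2) = sqrt(277)
arg(z) = arctan(b/a) = arctan(-9/14) (quadrant-adjusted) = -32.74°


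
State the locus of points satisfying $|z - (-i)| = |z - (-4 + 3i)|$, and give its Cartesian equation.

|z - z1| = |z - z2| means z is equidistant from z1 and z2,
i.e. the perpendicular bisector of the segment from (0, -1) to (-4, 3) (midpoint (-2, 1)).
With z = x + yi, square both sides:
(x - 0)^2 + (y - (-1))^2 = (x - (-4))^2 + (y - 3)^2
The x^2 and y^2 terms cancel: -8x + 8y = 25 - 1 = 24
Simplify: x - y = -3
Locus: Perpendicular bisector of the segment from (0, -1) to (-4, 3): the line x - y = -3


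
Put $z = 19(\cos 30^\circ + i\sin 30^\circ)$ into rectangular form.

a = r cos θ = 19 * sqrt(3)/2 = 19*sqrt(3)/2
b = r sin θ = 19 * 1/2 = 19/2
z = 19*sqrt(3)/2 + (19/2)i


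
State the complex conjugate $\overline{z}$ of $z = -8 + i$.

If z = a + bi, then conjugate(z) = a - bi
conjugate(-8 + i) = -8 - i


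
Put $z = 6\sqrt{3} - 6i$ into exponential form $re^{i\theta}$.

r = |z| = sqrt((6*sqrt(3))^2 + (-6)^2) = sqrt(108 + 36) = sqrt(144) = 12
θ = arctan(b/a) = arctan(-6/10.3923) (quadrant-adjusted) = -30° = -π/6
z = 12e^(-i*π/6)


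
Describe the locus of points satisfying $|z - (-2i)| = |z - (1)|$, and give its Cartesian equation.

|z - z1| = |z - z2| means z is equidistant from z1 and z2,
i.e. the perpendicular bisector of the segment from (0, -2) to (1, 0) (midpoint (1/2, -1)).
With z = x + yi, square both sides:
(x - 0)^2 + (y - (-2))^2 = (x - 1)^2 + (y - 0)^2
The x^2 and y^2 terms cancel: 2x + 4y = 1 - 4 = -3
Simplify: 2x + 4y = -3
Locus: Perpendicular bisector of the segment from (0, -2) to (1, 0): the line 2x + 4y = -3


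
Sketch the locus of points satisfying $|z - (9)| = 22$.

|z - z0| = r describes a circle centered at z0 with radius r
Here z0 = 9 and r = 22
Locus: Circle centered at (9, 0) with radius 22


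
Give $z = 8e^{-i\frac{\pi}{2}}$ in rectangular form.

a = r cos θ = 8 * 0 = 0
b = r sin θ = 8 * -1 = -8
z = -8i


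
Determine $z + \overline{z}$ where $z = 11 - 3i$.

z + conjugate(z) = (a + bi) + (a - bi) = 2a
= 2 * 11 = 22


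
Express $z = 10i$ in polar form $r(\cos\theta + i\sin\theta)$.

r = |z| = sqrt(a^2 + b^2) = sqrt((0)^2 + (10)^2) = sqrt(0 + 100) = sqrt(100) = 10
a = 0 and b > 0, so z lies on the positive imaginary axis: θ = 90°
z = 10(cos 90° + i sin 90°)


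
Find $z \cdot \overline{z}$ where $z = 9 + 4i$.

z * conjugate(z) = |z|^2 = a^2 + b^2
= 9^2 + 4^2 = 97


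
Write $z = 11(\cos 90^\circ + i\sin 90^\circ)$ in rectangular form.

a = r cos θ = 11 * 0 = 0
b = r sin θ = 11 * 1 = 11
z = 11i


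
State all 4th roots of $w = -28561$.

|w| = 28561, arg(w) = 180°
Root modulus = 28561^(1/4) = 13
Root arguments: θ_k = (180° + 360°k)/4 for k = 0, 1, ..., 3
Roots: 13*sqrt(2)/2 + (13*sqrt(2)/2)i, -13*sqrt(2)/2 + (13*sqrt(2)/2)i, -13*sqrt(2)/2 - (13*sqrt(2)/2)i, 13*sqrt(2)/2 - (13*sqrt(2)/2)i


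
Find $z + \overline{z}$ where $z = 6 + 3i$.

z + conjugate(z) = (a + bi) + (a - bi) = 2a
= 2 * 6 = 12


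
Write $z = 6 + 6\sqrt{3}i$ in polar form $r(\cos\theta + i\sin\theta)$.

r = |z| = sqrt(a^2 + b^2) = sqrt((6)^2 + (6*sqrt(3))^2) = sqrt(36 + 108) = sqrt(144) = 12
θ = arctan(b/a) = arctan(10.3923/6) (quadrant-adjusted) = 60°
z = 12(cos 60° + i sin 60°)


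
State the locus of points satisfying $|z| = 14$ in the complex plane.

|z| = 14 means sqrt(x^2 + y^2) = 14
This is a circle of radius 14 centered at the origin


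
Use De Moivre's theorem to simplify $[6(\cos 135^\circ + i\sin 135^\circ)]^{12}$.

By De Moivre: z^n = r^n(cos(nθ) + i sin(nθ))
= 6^12(cos(12*135°) + i sin(12*135°))
= 2176782336(cos 180° + i sin 180°)
= -2176782336


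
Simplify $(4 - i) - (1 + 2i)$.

(4 - 1) + (-1 - 2)i = 3 - 3i


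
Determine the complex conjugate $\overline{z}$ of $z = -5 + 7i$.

If z = a + bi, then conjugate(z) = a - bi
conjugate(-5 + 7i) = -5 - 7i


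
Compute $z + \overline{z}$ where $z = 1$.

z + conjugate(z) = (a + bi) + (a - bi) = 2a
= 2 * 1 = 2


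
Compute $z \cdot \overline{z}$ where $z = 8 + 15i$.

z * conjugate(z) = |z|^2 = a^2 + b^2
= 8^2 + 15^2 = 289


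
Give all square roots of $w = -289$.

|w| = 289, arg(w) = 180°
Root modulus = 289^(1/2) = 17
Root arguments: θ_k = (180° + 360°k)/2 for k = 0, 1, ..., 1
Roots: 17i, -17i


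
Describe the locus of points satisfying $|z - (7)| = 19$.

|z - z0| = r describes a circle centered at z0 with radius r
Here z0 = 7 and r = 19
Locus: Circle centered at (7, 0) with radius 19


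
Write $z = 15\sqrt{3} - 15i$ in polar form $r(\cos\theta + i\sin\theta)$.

r = |z| = sqrt(a^2 + b^2) = sqrt((15*sqrt(3))^2 + (-15)^2) = sqrt(675 + 225) = sqrt(900) = 30
θ = arctan(b/a) = arctan(-15/25.9808) (quadrant-adjusted) = 330°
z = 30(cos 330° + i sin 330°)


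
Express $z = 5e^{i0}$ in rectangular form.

a = r cos θ = 5 * 1 = 5
b = r sin θ = 5 * 0 = 0
z = 5


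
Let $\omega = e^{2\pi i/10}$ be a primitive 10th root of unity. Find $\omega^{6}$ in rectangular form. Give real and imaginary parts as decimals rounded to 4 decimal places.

ω^6 = e^(2πi·6/10) = e^(i·6π/5)
= cos(6π/5) + i sin(6π/5)
= -0.8090 - 0.5878i


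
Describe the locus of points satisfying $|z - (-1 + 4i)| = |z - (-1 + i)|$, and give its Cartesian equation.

|z - z1| = |z - z2| means z is equidistant from z1 and z2,
i.e. the perpendicular bisector of the segment from (-1, 4) to (-1, 1) (midpoint (-1, 5/2)).
With z = x + yi, square both sides:
(x - (-1))^2 + (y - 4)^2 = (x - (-1))^2 + (y - 1)^2
The x^2 and y^2 terms cancel: 0x + (-6)y = 2 - 17 = -15
Simplify: y = 5/2
Locus: Perpendicular bisector of the segment from (-1, 4) to (-1, 1): the line y = 5/2


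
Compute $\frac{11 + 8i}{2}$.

Divisor is real, so divide each part by 2:
= 11/2 + 4i


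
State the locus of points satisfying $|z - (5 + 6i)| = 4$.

|z - z0| = r describes a circle centered at z0 with radius r
Here z0 = 5 + 6i and r = 4
Locus: Circle centered at (5, 6) with radius 4


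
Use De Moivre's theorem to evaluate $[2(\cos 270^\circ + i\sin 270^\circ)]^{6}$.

By De Moivre: z^n = r^n(cos(nθ) + i sin(nθ))
= 2^6(cos(6*270°) + i sin(6*270°))
= 64(cos 180° + i sin 180°)
= -64


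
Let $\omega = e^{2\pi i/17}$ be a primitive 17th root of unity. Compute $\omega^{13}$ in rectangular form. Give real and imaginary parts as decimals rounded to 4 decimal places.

ω^13 = e^(2πi·13/17) = e^(i·26π/17)
= cos(26π/17) + i sin(26π/17)
= 0.0923 - 0.9957i


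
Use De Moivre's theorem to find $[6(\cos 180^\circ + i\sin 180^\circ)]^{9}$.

By De Moivre: z^n = r^n(cos(nθ) + i sin(nθ))
= 6^9(cos(9*180°) + i sin(9*180°))
= 10077696(cos 180° + i sin 180°)
= -10077696


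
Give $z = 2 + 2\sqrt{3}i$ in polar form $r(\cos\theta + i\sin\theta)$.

r = |z| = sqrt(a^2 + b^2) = sqrt((2)^2 + (2*sqrt(3))^2) = sqrt(4 + 12) = sqrt(16) = 4
θ = arctan(b/a) = arctan(3.4641/2) (quadrant-adjusted) = 60°
z = 4(cos 60° + i sin 60°)


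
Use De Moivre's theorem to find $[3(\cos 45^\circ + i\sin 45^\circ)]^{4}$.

By De Moivre: z^n = r^n(cos(nθ) + i sin(nθ))
= 3^4(cos(4*45°) + i sin(4*45°))
= 81(cos 180° + i sin 180°)
= -81


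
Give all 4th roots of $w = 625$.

|w| = 625, arg(w) = 0°
Root modulus = 625^(1/4) = 5
Root arguments: θ_k = (0° + 360°k)/4 for k = 0, 1, ..., 3
Roots: 5, 5i, -5, -5i


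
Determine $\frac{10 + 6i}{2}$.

Divisor is real, so divide each part by 2:
= 5 + 3i


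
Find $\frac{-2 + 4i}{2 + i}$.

Multiply numerator and denominator by conjugate (2 - i):
= (-2 + 4i)(2 - i) / (2^2 + 1^2)
= (10i) / 5
= 2i


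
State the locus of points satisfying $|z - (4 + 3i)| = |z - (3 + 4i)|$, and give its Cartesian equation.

|z - z1| = |z - z2| means z is equidistant from z1 and z2,
i.e. the perpendicular bisector of the segment from (4, 3) to (3, 4) (midpoint (7/2, 7/2)).
With z = x + yi, square both sides:
(x - 4)^2 + (y - 3)^2 = (x - 3)^2 + (y - 4)^2
The x^2 and y^2 terms cancel: -2x + 2y = 25 - 25 = 0
Simplify: x - y = 0
Locus: Perpendicular bisector of the segment from (4, 3) to (3, 4): the line x - y = 0


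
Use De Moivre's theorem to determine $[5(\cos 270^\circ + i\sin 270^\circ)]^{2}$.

By De Moivre: z^n = r^n(cos(nθ) + i sin(nθ))
= 5^2(cos(2*270°) + i sin(2*270°))
= 25(cos 180° + i sin 180°)
= -25


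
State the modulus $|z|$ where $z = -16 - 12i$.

|z| = sqrt(a^2 + b^2) = sqrt((-16)^2 + (-12)^2) = sqrt(400) = 20


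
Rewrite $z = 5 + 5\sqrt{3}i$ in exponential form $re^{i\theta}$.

r = |z| = sqrt((5)^2 + (5*sqrt(3))^2) = sqrt(25 + 75) = sqrt(100) = 10
θ = arctan(b/a) = arctan(8.6603/5) (quadrant-adjusted) = 60° = π/3
z = 10e^(i*π/3)


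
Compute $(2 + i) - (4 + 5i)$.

(2 - 4) + (1 - 5)i = -2 - 4i


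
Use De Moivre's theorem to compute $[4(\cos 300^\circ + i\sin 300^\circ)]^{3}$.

By De Moivre: z^n = r^n(cos(nθ) + i sin(nθ))
= 4^3(cos(3*300°) + i sin(3*300°))
= 64(cos 180° + i sin 180°)
= -64


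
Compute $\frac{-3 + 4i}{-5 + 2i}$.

Multiply numerator and denominator by conjugate (-5 - 2i):
= (-3 + 4i)(-5 - 2i) / ((-5)^2 + 2^2)
= (23 - 14i) / 29
= 23/29 - (14/29)i


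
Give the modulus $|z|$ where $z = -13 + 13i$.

|z| = sqrt(a^2 + b^2) = sqrt((-13)^2 + 13^2) = sqrt(338) = sqrt(338)


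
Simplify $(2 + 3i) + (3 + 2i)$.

(2 + 3) + (3 + 2)i = 5 + 5i


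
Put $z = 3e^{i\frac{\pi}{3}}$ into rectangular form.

a = r cos θ = 3 * 1/2 = 3/2
b = r sin θ = 3 * sqrt(3)/2 = 3*sqrt(3)/2
z = 3/2 + (3*sqrt(3)/2)i


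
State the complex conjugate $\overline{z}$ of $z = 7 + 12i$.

If z = a + bi, then conjugate(z) = a - bi
conjugate(7 + 12i) = 7 - 12i


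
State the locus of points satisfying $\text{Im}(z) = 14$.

Im(z) = y where z = x + yi; the equation y = 14 is satisfied by all points with that y-coordinate
Locus: Horizontal line y = 14


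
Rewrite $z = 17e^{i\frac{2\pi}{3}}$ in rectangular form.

a = r cos θ = 17 * -1/2 = -17/2
b = r sin θ = 17 * sqrt(3)/2 = 17*sqrt(3)/2
z = -17/2 + (17*sqrt(3)/2)i


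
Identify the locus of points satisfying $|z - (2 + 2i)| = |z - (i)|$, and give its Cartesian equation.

|z - z1| = |z - z2| means z is equidistant from z1 and z2,
i.e. the perpendicular bisector of the segment from (2, 2) to (0, 1) (midpoint (1, 3/2)).
With z = x + yi, square both sides:
(x - 2)^2 + (y - 2)^2 = (x - 0)^2 + (y - 1)^2
The x^2 and y^2 terms cancel: -4x + (-2)y = 1 - 8 = -7
Simplify: 4x + 2y = 7
Locus: Perpendicular bisector of the segment from (2, 2) to (0, 1): the line 4x + 2y = 7


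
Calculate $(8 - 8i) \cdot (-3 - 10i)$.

(a1*a2 - b1*b2) + (a1*b2 + b1*a2)i
= (-24 - 80) + (-80 + 24)i
= -104 - 56i


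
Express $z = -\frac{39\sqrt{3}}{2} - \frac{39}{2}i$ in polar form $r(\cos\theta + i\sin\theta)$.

r = |z| = sqrt(a^2 + b^2) = sqrt((-39*sqrt(3)/2)^2 + (-39/2)^2) = sqrt(4563/4 + 1521/4) = sqrt(1521) = 39
θ = arctan(b/a) = arctan(-19.5/-33.775) (quadrant-adjusted) = 210°
z = 39(cos 210° + i sin 210°)


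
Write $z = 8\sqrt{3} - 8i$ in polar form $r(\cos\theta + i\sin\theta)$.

r = |z| = sqrt(a^2 + b^2) = sqrt((8*sqrt(3))^2 + (-8)^2) = sqrt(192 + 64) = sqrt(256) = 16
θ = arctan(b/a) = arctan(-8/13.8564) (quadrant-adjusted) = 330°
z = 16(cos 330° + i sin 330°)


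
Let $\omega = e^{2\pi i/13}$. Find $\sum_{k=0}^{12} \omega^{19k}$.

Let ζ = ω^19 = e^(2πi·19/13). Since 13 ∤ 19, ζ ≠ 1.
Sum = Σ_{k=0}^{12} ζ^k = (ζ^13 - 1)/(ζ - 1) = (ω^{19·13} - 1)/(ζ - 1) = (1 - 1)/(ζ - 1) = 0


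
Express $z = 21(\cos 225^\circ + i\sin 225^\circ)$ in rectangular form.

a = r cos θ = 21 * -sqrt(2)/2 = -21*sqrt(2)/2
b = r sin θ = 21 * -sqrt(2)/2 = -21*sqrt(2)/2
z = -21*sqrt(2)/2 - (21*sqrt(2)/2)i


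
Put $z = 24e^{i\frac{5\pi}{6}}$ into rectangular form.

a = r cos θ = 24 * -sqrt(3)/2 = -12*sqrt(3)
b = r sin θ = 24 * 1/2 = 12
z = -12*sqrt(3) + 12i


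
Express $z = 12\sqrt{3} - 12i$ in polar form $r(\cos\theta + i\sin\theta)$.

r = |z| = sqrt(a^2 + b^2) = sqrt((12*sqrt(3))^2 + (-12)^2) = sqrt(432 + 144) = sqrt(576) = 24
θ = arctan(b/a) = arctan(-12/20.7846) (quadrant-adjusted) = 330°
z = 24(cos 330° + i sin 330°)


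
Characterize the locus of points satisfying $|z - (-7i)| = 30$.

|z - z0| = r describes a circle centered at z0 with radius r
Here z0 = -7i and r = 30
Locus: Circle centered at (0, -7) with radius 30


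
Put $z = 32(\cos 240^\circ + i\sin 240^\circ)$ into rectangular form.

a = r cos θ = 32 * -1/2 = -16
b = r sin θ = 32 * -sqrt(3)/2 = -16*sqrt(3)
z = -16 - 16*sqrt(3)i


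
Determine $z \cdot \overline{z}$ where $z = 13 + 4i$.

z * conjugate(z) = |z|^2 = a^2 + b^2
= 13^2 + 4^2 = 185


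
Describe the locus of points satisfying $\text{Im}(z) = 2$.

Im(z) = y where z = x + yi; the equation y = 2 is satisfied by all points with that y-coordinate
Locus: Horizontal line y = 2


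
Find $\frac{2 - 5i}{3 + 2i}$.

Multiply numerator and denominator by conjugate (3 - 2i):
= (2 - 5i)(3 - 2i) / (3^2 + 2^2)
= (-4 - 19i) / 13
= -4/13 - (19/13)i


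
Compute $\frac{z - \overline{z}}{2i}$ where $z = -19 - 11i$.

z - conjugate(z) = 2bi
(z - conjugate(z))/(2i) = 2bi/(2i) = b = -11


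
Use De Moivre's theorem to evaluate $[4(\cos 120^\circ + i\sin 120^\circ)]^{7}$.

By De Moivre: z^n = r^n(cos(nθ) + i sin(nθ))
= 4^7(cos(7*120°) + i sin(7*120°))
= 16384(cos 120° + i sin 120°)
= -8192 + 8192*sqrt(3)i


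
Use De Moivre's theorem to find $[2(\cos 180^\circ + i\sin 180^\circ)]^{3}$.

By De Moivre: z^n = r^n(cos(nθ) + i sin(nθ))
= 2^3(cos(3*180°) + i sin(3*180°))
= 8(cos 180° + i sin 180°)
= -8


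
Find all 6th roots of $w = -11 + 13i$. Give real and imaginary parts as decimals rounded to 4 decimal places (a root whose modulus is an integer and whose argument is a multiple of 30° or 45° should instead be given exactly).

|w| = sqrt(290) ≈ 17.029386, arg(w) ≈ 130.236358°
Root modulus = sqrt(290)^(1/6) ≈ 1.603983
Root arguments: θ_k = (arg(w) + 360°k)/6 for k = 0, 1, ..., 5
Compute each root as (root modulus)(cos θ_k + i sin θ_k) using full-precision intermediates, then round to 4 decimal places.
Roots: 1.4903 + 0.5932i, 0.2314 + 1.5872i, -1.2589 + 0.9940i, -1.4903 - 0.5932i, -0.2314 - 1.5872i, 1.2589 - 0.9940i


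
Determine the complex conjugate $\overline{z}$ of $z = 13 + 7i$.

If z = a + bi, then conjugate(z) = a - bi
conjugate(13 + 7i) = 13 - 7i
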